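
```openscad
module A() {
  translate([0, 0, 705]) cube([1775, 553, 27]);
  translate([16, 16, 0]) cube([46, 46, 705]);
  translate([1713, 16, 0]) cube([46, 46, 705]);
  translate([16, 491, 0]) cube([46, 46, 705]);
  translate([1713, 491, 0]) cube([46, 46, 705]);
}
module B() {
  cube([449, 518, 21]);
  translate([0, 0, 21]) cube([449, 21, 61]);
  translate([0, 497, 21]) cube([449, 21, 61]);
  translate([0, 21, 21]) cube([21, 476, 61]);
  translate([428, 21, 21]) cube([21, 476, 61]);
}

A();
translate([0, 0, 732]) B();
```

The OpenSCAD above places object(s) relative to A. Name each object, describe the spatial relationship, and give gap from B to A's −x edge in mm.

The open box's min-x is at 0; the table's min-x is 0; gap = 0 mm.

A is a table. B is an open box. The open box is on top of the table. The gap from the open box to the table's −x edge is 0 mm.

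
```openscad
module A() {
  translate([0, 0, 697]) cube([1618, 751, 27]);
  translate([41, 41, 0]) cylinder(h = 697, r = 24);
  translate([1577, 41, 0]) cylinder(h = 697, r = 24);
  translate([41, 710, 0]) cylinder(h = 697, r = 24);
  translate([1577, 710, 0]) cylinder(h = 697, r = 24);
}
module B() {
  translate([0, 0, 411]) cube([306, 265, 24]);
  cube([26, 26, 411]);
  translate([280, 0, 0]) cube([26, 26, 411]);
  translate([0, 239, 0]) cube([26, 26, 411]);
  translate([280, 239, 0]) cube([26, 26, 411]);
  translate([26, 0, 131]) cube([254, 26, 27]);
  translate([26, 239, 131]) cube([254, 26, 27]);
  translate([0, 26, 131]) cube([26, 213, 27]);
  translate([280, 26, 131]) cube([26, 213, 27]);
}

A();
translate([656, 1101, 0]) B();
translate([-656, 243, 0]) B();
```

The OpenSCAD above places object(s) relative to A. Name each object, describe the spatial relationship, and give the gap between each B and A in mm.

Each stool's nearest face is 350 mm from the table's bounding box.

A is a table. B is a stool. Two stools sit around the table at the +y, −x sides. The gap between each stool and the table is 350 mm.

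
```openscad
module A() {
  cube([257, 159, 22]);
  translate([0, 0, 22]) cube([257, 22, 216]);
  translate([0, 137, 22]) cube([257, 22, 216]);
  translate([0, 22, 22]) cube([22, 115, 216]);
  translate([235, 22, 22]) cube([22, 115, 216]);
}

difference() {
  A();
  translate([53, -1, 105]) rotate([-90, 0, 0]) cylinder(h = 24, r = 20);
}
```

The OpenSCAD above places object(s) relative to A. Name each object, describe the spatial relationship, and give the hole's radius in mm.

The subtracted cylinder has r = 20 mm.

A is an open box. The open box has a circular hole through its front wall. The hole's radius is 20 mm.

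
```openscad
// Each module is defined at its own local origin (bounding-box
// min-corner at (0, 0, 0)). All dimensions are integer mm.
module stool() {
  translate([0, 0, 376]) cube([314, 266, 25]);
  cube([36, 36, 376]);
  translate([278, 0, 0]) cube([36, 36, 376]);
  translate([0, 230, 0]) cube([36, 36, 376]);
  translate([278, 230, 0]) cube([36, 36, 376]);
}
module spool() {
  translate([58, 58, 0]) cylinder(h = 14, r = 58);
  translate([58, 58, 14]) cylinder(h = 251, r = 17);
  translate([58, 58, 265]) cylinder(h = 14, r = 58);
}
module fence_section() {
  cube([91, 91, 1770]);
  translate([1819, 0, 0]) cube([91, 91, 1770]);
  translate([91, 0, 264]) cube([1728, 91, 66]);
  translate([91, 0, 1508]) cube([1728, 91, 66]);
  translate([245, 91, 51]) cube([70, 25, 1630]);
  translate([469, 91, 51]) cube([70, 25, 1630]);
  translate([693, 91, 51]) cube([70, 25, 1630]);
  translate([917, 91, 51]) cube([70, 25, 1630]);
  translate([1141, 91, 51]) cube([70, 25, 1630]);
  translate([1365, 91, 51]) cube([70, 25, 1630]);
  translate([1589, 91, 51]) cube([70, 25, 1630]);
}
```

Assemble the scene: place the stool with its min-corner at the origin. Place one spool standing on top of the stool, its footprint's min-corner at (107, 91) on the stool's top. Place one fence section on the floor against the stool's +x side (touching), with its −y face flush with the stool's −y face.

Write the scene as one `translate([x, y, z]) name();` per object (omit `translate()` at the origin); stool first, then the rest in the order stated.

stool();
translate([107, 91, 401]) spool();
translate([314, 0, 0]) fence_section();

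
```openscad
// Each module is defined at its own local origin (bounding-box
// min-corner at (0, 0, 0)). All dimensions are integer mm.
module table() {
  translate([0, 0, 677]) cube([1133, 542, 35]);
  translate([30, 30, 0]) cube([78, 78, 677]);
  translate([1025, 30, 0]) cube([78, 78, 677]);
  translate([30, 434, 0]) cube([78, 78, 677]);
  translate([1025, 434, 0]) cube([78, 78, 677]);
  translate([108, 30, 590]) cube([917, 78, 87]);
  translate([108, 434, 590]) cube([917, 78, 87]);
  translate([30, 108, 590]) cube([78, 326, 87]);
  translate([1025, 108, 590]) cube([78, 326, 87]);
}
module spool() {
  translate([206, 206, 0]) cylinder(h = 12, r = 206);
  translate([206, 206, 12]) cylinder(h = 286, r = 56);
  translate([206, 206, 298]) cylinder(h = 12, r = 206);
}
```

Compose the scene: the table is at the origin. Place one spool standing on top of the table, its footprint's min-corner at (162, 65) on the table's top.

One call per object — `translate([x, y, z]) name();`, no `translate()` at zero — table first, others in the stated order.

table();
translate([162, 65, 712]) spool();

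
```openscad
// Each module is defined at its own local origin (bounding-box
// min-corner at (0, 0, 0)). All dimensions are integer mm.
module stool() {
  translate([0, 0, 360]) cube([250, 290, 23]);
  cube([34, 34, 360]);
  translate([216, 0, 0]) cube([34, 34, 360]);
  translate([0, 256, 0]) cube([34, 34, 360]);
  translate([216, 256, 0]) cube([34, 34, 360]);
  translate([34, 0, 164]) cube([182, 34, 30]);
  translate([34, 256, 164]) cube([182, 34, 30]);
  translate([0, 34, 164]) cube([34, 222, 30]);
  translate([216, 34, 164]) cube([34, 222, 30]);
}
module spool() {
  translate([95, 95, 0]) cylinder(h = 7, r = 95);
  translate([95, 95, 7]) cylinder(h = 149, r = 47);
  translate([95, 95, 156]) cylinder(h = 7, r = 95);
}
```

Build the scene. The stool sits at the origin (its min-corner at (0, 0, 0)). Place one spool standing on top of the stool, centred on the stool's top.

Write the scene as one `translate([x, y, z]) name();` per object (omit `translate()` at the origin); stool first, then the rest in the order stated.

stool();
translate([30, 50, 383]) spool();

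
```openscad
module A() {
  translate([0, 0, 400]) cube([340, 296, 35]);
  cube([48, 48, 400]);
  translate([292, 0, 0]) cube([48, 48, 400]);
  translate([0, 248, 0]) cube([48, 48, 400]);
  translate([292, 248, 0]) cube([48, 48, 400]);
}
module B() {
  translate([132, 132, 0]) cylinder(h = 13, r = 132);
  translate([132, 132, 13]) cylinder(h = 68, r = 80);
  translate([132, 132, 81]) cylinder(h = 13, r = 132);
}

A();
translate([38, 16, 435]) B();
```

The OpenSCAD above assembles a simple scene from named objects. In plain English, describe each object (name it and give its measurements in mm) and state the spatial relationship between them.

A is a simple wooden stool: a rectangular seat 340 mm (x) by 296 mm (y), 35 mm thick, top face at z = 435 mm, on four square legs, each 48×48 mm in cross-section. The legs rest on z = 0, each flush with a corner of the seat.

B is a spool: two coaxial disc flanges of radius 132 mm and thickness 13 mm, joined by a core cylinder of radius 80 mm and height 68 mm. The lower flange rests on z = 0 and the three cylinders share a vertical axis.

The spool is on top of the stool, centred.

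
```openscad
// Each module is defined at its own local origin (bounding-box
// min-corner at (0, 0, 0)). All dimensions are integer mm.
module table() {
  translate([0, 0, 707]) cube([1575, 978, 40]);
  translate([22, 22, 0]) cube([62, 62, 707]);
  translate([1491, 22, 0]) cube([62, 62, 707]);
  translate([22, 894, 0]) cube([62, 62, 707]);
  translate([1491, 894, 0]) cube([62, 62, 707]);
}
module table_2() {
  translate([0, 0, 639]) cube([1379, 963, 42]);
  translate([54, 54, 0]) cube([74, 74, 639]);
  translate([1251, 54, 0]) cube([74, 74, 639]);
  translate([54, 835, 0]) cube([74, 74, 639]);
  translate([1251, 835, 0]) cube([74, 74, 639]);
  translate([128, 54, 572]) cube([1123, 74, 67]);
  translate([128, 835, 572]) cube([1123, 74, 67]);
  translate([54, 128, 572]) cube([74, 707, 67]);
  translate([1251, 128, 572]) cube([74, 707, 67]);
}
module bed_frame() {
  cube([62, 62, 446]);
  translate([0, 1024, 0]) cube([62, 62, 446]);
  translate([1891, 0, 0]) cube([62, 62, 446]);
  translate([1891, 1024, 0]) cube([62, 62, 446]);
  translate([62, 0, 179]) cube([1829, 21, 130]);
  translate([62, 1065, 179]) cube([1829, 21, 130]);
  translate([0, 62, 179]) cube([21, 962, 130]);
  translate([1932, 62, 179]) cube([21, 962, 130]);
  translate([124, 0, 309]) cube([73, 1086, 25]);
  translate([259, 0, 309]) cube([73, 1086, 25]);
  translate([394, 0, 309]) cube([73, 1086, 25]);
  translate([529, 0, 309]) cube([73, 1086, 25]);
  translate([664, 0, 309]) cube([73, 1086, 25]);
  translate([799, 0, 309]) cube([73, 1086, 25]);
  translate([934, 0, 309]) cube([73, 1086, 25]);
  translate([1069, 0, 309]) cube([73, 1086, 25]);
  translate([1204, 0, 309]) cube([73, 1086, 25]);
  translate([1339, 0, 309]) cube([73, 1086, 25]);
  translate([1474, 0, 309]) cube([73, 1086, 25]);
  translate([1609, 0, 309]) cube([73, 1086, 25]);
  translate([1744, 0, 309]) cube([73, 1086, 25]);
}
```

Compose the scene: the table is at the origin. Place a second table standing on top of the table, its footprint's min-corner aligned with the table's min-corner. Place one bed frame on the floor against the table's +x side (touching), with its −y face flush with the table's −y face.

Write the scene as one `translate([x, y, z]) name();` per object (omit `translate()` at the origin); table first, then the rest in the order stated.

table();
translate([0, 0, 747]) table_2();
translate([1575, 0, 0]) bed_frame();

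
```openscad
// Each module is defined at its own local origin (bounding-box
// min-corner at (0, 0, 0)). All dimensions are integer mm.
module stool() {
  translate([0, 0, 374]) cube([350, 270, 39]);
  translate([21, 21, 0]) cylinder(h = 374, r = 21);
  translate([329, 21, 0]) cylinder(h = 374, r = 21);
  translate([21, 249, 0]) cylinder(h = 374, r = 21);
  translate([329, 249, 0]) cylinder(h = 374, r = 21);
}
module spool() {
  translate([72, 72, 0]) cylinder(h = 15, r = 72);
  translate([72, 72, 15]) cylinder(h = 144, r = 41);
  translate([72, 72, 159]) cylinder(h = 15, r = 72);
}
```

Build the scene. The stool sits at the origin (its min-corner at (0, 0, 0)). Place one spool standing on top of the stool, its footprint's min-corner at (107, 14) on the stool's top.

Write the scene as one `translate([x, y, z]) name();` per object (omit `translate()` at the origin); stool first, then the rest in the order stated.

stool();
translate([107, 14, 413]) spool();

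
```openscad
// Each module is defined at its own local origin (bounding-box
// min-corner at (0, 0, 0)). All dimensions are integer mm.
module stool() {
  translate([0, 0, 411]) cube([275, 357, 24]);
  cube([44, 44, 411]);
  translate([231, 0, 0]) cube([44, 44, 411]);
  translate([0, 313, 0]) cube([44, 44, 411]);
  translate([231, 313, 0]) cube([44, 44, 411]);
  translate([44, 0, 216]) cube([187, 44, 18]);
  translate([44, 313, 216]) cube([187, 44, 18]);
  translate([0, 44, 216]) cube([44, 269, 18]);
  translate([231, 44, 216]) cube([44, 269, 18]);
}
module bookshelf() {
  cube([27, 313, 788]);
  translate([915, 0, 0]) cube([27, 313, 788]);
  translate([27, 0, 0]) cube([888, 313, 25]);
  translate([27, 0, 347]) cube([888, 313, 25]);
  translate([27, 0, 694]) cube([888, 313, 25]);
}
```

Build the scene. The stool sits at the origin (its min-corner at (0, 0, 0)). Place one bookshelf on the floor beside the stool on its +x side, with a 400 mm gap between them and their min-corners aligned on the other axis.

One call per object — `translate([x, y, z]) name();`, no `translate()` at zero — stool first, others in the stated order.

stool();
translate([675, 0, 0]) bookshelf();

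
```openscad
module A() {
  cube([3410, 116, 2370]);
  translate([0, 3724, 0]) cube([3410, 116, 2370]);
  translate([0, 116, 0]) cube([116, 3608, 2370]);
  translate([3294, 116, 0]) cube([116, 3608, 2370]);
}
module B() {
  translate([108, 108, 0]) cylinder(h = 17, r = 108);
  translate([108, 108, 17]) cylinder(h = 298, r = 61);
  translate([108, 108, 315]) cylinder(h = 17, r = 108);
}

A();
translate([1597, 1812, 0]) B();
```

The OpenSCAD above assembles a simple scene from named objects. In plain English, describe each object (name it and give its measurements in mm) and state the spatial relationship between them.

A is the wall frame of a small rectangular building: four walls, each 2370 mm tall and 116 mm thick, enclosing a footprint 3410 mm (x) by 3840 mm (y) outside-to-outside, with no floor or roof. The front and back walls (the −y and +y sides) span the full width; the two side walls fit between them.

B is a spool: two coaxial disc flanges of radius 108 mm and thickness 17 mm, joined by a core cylinder of radius 61 mm and height 298 mm. The lower flange rests on z = 0 and the three cylinders share a vertical axis.

The spool sits inside the house frame, centred.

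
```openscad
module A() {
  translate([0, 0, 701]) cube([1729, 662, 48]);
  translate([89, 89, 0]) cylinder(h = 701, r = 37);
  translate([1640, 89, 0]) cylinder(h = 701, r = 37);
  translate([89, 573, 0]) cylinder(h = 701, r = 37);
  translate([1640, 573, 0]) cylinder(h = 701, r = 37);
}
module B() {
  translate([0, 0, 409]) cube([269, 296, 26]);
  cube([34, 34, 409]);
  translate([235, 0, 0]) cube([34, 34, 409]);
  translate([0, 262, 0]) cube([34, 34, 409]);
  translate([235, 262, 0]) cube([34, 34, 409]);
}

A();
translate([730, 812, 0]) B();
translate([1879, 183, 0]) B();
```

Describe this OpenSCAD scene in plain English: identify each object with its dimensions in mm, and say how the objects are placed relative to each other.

A is a table: top 1729 mm (x) × 662 mm (y), 48 mm thick, upper face at z = 749 mm, on four round legs of 74 mm diameter, each leg's bounding box inset 52 mm from the nearest pair of top edges, running from z = 0 to the bottom of the top.

B is a four-legged stool. The seat is 269×296 mm, 26 mm thick, top at z = 435 mm. It stands on four square legs, each 34×34 mm in cross-section, from z = 0 to the seat underside, each flush with a corner of the seat.

Two stools sit around the table at the +y, +x sides.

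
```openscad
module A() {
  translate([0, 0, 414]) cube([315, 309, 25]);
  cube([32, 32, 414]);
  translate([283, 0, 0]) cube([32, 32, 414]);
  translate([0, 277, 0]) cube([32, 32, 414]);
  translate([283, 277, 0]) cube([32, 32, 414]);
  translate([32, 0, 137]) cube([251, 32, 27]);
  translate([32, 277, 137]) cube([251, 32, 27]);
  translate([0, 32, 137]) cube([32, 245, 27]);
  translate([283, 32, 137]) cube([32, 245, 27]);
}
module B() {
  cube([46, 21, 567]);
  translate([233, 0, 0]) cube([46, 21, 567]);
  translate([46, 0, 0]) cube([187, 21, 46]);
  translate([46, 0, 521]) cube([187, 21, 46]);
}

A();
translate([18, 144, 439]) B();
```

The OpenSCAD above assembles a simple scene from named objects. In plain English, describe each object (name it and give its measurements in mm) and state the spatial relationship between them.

A is a four-legged stool. The seat is 315×309 mm, 25 mm thick, top at z = 439 mm. It stands on four square legs, each 32×32 mm in cross-section, from z = 0 to the seat underside, each flush with a corner of the seat. Four stretchers, 32 mm wide and 27 mm tall, connect adjacent legs with their undersides at z = 137 mm, each running between the inner faces of the legs it joins and aligned with the legs' outer faces on the other axis.

B is a rectangular picture frame lying in the x–z plane (depth along y). The opening is 187 mm wide (x) by 475 mm tall (z), surrounded by a border 46 mm wide on all four sides. The frame is 21 mm deep and is made of two full-height vertical stiles with two horizontal rails fitted between them.

The picture frame is on top of the stool, centred.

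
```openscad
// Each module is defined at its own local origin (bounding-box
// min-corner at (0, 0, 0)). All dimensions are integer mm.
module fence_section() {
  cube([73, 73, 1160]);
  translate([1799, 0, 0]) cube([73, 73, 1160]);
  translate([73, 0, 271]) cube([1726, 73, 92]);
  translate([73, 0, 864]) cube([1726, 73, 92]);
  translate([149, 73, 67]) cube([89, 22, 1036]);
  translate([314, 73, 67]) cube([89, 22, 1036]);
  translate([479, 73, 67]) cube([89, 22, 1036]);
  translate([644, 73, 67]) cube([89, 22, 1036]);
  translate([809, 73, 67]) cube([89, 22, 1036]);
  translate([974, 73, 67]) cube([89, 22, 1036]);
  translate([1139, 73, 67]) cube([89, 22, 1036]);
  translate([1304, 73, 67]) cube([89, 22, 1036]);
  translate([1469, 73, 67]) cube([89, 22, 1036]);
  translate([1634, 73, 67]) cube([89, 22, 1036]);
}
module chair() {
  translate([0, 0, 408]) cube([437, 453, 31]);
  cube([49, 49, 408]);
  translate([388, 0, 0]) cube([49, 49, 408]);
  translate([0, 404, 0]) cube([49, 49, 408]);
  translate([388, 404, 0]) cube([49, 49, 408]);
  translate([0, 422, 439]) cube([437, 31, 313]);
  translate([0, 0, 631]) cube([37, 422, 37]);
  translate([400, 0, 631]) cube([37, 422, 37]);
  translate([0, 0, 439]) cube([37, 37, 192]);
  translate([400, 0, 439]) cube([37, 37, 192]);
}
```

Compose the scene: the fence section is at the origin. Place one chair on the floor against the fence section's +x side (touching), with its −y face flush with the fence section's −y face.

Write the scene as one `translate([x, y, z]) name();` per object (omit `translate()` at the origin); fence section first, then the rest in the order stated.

fence_section();
translate([1872, 0, 0]) chair();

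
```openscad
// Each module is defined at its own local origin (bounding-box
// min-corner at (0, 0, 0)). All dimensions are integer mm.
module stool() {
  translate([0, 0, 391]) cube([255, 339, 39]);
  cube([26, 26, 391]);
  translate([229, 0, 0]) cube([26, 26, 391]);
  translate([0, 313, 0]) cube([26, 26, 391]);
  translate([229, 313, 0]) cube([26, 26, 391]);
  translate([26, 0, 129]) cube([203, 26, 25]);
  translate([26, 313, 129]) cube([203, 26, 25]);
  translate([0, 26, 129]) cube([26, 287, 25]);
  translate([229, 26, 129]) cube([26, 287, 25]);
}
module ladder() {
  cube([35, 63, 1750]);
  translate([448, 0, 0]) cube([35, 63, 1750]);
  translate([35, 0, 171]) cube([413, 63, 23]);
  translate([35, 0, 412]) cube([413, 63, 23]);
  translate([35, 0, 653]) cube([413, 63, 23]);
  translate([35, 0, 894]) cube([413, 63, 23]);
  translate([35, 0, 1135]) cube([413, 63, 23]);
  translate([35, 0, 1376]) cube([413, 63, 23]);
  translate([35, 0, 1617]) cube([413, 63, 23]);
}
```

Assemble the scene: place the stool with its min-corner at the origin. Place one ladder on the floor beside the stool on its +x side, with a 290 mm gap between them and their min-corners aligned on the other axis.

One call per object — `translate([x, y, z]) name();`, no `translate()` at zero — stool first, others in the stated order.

stool();
translate([545, 0, 0]) ladder();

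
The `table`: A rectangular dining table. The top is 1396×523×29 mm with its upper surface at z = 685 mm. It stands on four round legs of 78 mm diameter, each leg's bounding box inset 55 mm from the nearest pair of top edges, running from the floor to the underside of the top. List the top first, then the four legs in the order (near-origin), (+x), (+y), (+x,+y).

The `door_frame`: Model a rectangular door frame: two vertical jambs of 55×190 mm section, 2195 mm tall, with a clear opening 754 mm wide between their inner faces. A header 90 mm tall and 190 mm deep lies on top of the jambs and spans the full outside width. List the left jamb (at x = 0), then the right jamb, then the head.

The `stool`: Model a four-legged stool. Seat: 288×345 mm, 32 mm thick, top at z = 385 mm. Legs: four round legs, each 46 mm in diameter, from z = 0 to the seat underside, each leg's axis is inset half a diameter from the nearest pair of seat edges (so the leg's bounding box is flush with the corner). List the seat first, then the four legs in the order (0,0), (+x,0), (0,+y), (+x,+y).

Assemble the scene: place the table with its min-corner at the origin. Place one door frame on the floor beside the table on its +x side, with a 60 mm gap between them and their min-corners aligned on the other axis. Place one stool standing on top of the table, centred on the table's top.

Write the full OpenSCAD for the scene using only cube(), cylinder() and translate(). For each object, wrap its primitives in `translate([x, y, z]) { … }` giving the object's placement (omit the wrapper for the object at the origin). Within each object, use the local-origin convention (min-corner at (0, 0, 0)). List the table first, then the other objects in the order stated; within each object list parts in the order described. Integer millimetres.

translate([0, 0, 656]) cube([1396, 523, 29]);
translate([94, 94, 0]) cylinder(h = 656, r = 39);
translate([1302, 94, 0]) cylinder(h = 656, r = 39);
translate([94, 429, 0]) cylinder(h = 656, r = 39);
translate([1302, 429, 0]) cylinder(h = 656, r = 39);
translate([1456, 0, 0]) {
  cube([55, 190, 2195]);
  translate([809, 0, 0]) cube([55, 190, 2195]);
  translate([0, 0, 2195]) cube([864, 190, 90]);
}
translate([554, 89, 685]) {
  translate([0, 0, 353]) cube([288, 345, 32]);
  translate([23, 23, 0]) cylinder(h = 353, r = 23);
  translate([265, 23, 0]) cylinder(h = 353, r = 23);
  translate([23, 322, 0]) cylinder(h = 353, r = 23);
  translate([265, 322, 0]) cylinder(h = 353, r = 23);
}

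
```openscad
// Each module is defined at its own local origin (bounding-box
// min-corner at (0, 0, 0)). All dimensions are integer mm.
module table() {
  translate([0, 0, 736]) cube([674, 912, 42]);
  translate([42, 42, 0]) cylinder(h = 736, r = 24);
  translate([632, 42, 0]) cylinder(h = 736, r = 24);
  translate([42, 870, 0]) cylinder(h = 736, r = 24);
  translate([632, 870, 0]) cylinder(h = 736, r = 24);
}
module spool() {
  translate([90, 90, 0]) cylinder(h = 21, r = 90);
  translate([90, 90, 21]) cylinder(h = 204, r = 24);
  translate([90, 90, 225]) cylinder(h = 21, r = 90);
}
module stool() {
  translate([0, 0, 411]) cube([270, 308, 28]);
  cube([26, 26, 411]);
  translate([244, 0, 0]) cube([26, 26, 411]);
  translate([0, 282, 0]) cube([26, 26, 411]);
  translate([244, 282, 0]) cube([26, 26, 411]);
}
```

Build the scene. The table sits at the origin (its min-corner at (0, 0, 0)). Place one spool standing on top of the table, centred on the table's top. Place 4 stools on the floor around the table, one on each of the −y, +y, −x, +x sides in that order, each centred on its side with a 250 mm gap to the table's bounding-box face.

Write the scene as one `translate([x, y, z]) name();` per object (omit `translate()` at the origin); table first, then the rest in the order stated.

table();
translate([247, 366, 778]) spool();
translate([202, -558, 0]) stool();
translate([202, 1162, 0]) stool();
translate([-520, 302, 0]) stool();
translate([924, 302, 0]) stool();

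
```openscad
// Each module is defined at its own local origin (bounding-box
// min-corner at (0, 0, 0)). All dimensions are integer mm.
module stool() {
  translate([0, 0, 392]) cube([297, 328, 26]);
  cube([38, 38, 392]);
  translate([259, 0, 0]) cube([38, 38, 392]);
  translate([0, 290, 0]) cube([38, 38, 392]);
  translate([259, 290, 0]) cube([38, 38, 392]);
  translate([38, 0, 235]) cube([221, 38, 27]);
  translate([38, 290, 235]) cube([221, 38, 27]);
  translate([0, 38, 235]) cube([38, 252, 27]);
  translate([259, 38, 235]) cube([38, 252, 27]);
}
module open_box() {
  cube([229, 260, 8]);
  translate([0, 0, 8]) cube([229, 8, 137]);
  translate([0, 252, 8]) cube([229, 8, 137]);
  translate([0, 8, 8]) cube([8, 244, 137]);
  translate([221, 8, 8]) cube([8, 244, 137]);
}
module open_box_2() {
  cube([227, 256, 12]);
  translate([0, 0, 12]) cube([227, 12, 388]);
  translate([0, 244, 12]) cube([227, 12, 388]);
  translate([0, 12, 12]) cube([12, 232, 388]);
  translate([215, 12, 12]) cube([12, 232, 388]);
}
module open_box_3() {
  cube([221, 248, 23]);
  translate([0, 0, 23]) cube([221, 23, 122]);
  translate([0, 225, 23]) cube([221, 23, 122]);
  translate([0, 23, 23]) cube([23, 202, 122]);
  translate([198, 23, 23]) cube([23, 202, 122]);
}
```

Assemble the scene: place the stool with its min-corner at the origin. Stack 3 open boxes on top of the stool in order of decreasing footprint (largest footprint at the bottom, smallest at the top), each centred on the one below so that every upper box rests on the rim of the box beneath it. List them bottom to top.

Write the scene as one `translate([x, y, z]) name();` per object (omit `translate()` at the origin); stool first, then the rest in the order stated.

stool();
translate([34, 34, 418]) open_box();
translate([35, 36, 563]) open_box_2();
translate([38, 40, 963]) open_box_3();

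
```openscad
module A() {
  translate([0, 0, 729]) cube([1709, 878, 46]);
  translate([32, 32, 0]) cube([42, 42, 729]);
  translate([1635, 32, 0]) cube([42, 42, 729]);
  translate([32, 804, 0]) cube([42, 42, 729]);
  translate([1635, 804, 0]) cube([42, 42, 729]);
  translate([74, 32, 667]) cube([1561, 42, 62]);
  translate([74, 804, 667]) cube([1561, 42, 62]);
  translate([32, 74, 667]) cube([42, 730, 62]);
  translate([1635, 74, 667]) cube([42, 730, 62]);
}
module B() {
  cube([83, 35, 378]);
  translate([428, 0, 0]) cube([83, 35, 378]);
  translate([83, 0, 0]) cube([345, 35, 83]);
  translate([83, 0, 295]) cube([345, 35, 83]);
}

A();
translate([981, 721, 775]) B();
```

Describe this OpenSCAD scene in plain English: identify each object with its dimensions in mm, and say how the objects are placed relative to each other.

A is a table with a 1709×878 mm rectangular top, 46 mm thick, top surface at z = 775 mm, supported by four 42×42 mm square legs, each inset 32 mm from the nearest pair of top edges, running from the floor. Four apron rails, 42 mm thick and 62 mm tall, run between adjacent legs with their top edges flush with the underside of the top and their outer faces flush with the legs' outer faces.

B is a picture frame with a 345×212 mm rectangular opening (x by z) and a uniform 83 mm border on every side. Frame depth is 35 mm along y. It is built from two vertical stiles running the full outside height and two horizontal rails spanning the gap between the stiles.

The picture frame is on top of the table.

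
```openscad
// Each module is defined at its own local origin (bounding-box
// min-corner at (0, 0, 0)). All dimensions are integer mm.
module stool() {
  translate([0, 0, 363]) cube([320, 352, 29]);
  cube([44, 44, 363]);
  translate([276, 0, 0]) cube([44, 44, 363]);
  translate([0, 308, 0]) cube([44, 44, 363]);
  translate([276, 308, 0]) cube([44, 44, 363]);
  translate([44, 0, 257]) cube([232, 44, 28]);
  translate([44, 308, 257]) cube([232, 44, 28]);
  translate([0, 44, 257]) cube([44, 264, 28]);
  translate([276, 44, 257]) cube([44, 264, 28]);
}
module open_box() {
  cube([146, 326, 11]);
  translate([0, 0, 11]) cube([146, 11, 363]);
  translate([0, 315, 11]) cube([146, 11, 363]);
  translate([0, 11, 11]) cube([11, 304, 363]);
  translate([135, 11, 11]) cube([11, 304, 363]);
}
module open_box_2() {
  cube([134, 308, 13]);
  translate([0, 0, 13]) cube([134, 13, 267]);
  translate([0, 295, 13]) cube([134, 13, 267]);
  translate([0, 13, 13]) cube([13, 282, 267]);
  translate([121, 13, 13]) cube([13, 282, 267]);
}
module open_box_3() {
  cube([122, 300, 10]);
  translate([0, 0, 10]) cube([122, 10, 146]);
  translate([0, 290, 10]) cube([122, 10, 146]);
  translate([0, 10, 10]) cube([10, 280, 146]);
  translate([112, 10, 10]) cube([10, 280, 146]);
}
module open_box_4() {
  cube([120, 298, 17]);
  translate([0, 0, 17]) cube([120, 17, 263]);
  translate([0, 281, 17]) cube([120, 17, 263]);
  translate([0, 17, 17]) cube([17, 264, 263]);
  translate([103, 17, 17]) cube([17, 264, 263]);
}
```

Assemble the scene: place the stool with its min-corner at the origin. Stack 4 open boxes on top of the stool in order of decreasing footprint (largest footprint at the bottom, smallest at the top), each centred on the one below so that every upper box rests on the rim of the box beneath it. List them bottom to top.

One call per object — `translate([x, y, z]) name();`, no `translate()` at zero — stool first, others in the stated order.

stool();
translate([87, 13, 392]) open_box();
translate([93, 22, 766]) open_box_2();
translate([99, 26, 1046]) open_box_3();
translate([100, 27, 1202]) open_box_4();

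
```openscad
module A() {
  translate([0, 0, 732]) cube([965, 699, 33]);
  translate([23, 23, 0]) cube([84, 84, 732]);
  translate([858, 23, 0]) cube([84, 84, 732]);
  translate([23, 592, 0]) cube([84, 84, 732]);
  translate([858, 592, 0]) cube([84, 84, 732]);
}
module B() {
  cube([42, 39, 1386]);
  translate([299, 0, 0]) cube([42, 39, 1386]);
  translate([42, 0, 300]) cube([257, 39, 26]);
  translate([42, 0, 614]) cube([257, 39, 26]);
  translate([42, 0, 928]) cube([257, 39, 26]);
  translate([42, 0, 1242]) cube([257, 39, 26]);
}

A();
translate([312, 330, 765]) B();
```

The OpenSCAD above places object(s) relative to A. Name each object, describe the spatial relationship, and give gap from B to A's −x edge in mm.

A is a table. B is a ladder. The ladder is on top of the table, centred. The gap from the ladder to the table's −x edge is 312 mm.

The ladder's min-x is at 312; the table's min-x is 0; gap = 312 mm.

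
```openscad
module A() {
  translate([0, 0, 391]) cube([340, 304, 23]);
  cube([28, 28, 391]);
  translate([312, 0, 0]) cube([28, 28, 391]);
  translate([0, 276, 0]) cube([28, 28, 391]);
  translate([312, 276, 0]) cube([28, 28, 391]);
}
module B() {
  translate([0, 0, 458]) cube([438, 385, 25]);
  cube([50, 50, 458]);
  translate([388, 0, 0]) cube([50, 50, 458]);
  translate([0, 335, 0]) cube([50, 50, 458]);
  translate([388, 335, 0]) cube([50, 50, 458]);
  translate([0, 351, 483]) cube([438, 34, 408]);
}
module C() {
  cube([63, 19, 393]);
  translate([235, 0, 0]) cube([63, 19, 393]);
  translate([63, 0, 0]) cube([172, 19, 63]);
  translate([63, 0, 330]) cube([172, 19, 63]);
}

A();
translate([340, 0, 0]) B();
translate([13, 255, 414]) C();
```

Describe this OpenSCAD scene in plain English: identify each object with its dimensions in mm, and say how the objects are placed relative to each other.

A is a four-legged stool. The seat is a 340×304×23 mm slab whose top surface is at z = 414 mm; four square legs, each 28×28 mm in cross-section, run from the floor (z = 0) to the underside of the seat, each flush with a corner of the seat.

B is a chair: 438×385 mm seat, 25 mm thick, top at z = 483 mm, on four 50 mm square corner legs flush with the seat edges. A 34 mm thick backrest slab spans the full seat width, extending 408 mm above the seat top, its back face flush with the seat's +y edge.

C is a rectangular picture frame lying in the x–z plane (depth along y). The opening is 172 mm wide (x) by 267 mm tall (z), surrounded by a border 63 mm wide on all four sides. The frame is 19 mm deep and is made of two full-height vertical stiles with two horizontal rails fitted between them.

The chair is against the stool's +x side, with their −y faces flush. The picture frame is on top of the stool.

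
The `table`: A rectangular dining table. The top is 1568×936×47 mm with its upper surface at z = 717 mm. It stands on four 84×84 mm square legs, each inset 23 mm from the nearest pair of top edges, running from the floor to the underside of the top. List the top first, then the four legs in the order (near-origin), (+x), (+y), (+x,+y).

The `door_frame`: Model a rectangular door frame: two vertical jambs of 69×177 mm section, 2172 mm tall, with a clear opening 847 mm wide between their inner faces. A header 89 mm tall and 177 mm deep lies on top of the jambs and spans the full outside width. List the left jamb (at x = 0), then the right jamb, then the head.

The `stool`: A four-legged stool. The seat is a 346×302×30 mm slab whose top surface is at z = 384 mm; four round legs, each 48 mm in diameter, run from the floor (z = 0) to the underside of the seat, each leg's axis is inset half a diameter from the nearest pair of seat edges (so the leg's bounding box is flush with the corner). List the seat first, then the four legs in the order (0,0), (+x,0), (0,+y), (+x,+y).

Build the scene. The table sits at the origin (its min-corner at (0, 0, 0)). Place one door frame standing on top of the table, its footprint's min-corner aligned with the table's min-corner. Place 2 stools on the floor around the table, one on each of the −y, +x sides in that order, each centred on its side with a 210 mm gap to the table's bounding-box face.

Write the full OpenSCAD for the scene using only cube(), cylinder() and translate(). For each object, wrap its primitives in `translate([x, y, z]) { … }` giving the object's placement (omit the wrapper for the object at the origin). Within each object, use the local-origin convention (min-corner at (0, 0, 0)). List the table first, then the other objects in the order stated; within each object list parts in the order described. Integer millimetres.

translate([0, 0, 670]) cube([1568, 936, 47]);
translate([23, 23, 0]) cube([84, 84, 670]);
translate([1461, 23, 0]) cube([84, 84, 670]);
translate([23, 829, 0]) cube([84, 84, 670]);
translate([1461, 829, 0]) cube([84, 84, 670]);
translate([0, 0, 717]) {
  cube([69, 177, 2172]);
  translate([916, 0, 0]) cube([69, 177, 2172]);
  translate([0, 0, 2172]) cube([985, 177, 89]);
}
translate([611, -512, 0]) {
  translate([0, 0, 354]) cube([346, 302, 30]);
  translate([24, 24, 0]) cylinder(h = 354, r = 24);
  translate([322, 24, 0]) cylinder(h = 354, r = 24);
  translate([24, 278, 0]) cylinder(h = 354, r = 24);
  translate([322, 278, 0]) cylinder(h = 354, r = 24);
}
translate([1778, 317, 0]) {
  translate([0, 0, 354]) cube([346, 302, 30]);
  translate([24, 24, 0]) cylinder(h = 354, r = 24);
  translate([322, 24, 0]) cylinder(h = 354, r = 24);
  translate([24, 278, 0]) cylinder(h = 354, r = 24);
  translate([322, 278, 0]) cylinder(h = 354, r = 24);
}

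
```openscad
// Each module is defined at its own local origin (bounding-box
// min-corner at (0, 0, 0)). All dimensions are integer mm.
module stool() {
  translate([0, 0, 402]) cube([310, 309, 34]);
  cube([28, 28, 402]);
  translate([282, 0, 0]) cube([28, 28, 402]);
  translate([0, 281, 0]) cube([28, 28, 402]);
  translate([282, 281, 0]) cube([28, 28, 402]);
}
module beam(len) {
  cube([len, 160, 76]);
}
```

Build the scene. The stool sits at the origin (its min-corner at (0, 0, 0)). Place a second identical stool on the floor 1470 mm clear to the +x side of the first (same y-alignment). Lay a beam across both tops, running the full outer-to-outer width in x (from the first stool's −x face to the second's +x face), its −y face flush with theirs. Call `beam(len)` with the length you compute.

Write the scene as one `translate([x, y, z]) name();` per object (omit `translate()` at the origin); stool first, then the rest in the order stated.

stool();
translate([1780, 0, 0]) stool();
translate([0, 0, 436]) beam(2090);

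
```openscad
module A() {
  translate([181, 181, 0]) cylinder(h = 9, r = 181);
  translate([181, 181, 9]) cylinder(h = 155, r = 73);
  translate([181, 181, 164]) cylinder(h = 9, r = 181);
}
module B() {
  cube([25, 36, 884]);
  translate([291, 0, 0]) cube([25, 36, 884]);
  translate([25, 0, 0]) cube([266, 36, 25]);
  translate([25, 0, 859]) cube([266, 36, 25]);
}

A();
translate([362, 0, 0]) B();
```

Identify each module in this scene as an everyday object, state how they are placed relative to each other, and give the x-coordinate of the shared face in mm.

The spool's +x face and the picture frame's −x face are both at x = 362 mm.

A is a spool. B is a picture frame. The picture frame is against the spool's +x side, with their −y faces flush. The x-coordinate of the shared face is 362 mm.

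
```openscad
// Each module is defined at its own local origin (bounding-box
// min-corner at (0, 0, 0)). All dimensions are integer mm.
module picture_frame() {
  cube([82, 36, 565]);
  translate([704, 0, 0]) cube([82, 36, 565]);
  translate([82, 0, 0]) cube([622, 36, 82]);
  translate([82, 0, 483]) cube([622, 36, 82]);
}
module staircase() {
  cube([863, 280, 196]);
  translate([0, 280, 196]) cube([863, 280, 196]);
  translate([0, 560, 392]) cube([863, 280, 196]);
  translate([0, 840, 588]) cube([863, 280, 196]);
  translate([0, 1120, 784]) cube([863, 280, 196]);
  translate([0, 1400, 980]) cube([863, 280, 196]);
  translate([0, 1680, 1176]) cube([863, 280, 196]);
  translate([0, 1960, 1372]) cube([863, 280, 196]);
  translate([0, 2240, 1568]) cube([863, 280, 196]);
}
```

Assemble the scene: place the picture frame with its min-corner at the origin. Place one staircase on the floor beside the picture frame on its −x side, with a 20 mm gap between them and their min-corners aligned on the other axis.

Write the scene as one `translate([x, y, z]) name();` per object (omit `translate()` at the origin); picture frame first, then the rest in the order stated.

picture_frame();
translate([-883, 0, 0]) staircase();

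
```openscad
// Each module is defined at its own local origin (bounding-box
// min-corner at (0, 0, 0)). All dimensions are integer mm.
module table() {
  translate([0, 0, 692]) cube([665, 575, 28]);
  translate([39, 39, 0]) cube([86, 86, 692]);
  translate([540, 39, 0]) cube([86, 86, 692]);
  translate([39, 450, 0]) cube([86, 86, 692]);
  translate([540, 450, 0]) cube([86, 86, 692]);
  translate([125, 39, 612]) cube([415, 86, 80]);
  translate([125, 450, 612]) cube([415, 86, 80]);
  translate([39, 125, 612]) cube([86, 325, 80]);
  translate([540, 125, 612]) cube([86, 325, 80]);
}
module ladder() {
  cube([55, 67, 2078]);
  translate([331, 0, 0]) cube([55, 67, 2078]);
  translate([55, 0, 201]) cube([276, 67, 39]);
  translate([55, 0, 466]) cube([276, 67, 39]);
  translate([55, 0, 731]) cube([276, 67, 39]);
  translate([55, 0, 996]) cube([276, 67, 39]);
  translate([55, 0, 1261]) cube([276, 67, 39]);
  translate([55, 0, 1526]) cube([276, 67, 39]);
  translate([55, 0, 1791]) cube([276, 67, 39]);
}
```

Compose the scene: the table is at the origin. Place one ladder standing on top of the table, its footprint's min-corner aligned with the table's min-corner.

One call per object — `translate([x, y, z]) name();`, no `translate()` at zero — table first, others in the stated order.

table();
translate([0, 0, 720]) ladder();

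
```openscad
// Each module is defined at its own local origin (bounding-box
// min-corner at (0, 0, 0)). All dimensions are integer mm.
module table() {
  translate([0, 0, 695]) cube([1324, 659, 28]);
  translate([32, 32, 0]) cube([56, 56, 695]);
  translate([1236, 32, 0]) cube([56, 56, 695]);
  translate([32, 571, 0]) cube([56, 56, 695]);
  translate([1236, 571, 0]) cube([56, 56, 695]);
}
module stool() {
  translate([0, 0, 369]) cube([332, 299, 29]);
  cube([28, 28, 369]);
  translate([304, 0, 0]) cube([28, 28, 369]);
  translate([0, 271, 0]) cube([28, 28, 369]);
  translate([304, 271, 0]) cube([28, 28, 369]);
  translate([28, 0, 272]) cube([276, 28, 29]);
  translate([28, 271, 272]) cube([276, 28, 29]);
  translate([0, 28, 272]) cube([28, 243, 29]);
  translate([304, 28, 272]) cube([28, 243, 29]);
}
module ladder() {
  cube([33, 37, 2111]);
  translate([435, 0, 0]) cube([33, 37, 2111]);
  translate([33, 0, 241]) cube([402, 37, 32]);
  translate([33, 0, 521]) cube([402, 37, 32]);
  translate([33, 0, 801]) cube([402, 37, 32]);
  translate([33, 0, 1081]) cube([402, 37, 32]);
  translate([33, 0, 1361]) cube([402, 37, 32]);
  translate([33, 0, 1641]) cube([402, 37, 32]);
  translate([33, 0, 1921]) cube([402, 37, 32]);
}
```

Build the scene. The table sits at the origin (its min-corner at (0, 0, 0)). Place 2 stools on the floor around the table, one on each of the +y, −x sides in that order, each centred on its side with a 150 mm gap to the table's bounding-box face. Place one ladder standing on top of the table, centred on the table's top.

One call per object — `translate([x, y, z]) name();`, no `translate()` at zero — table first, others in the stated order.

table();
translate([496, 809, 0]) stool();
translate([-482, 180, 0]) stool();
translate([428, 311, 723]) ladder();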